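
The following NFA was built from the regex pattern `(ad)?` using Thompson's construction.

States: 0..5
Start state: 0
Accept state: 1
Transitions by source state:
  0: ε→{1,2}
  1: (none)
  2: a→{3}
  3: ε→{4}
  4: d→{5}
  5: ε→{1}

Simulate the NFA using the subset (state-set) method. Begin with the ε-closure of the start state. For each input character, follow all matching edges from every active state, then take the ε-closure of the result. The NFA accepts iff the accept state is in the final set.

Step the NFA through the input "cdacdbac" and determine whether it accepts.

start: ε-closure({0}) = {0,1,2}
'c' @ 1: {}  — state set empty
rest 'dacdbac' ignored (set empty)
after full input: {}  (accept=1 not in)

Answer: REJECT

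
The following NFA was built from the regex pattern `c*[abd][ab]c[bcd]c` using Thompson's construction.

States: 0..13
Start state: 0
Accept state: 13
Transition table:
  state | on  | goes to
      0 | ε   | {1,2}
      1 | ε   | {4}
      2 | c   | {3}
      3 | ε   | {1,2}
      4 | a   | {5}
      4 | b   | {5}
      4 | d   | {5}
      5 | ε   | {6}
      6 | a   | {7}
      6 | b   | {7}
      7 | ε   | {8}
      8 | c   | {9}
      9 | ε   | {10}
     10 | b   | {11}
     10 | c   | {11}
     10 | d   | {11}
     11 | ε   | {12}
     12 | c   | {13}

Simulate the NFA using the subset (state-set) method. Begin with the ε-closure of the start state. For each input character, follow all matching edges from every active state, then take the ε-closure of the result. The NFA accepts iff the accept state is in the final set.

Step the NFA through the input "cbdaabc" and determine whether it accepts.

Answer: REJECT

Derivation:
start: ε-closure({0}) = {0,1,2,4}
'c' @ 1: {1,2,3,4}
'b' @ 2: {5,6}
'd' @ 3: {}  — dead — no transitions
rest 'aabc' ignored (set empty)
final: {}; accept 13 not in set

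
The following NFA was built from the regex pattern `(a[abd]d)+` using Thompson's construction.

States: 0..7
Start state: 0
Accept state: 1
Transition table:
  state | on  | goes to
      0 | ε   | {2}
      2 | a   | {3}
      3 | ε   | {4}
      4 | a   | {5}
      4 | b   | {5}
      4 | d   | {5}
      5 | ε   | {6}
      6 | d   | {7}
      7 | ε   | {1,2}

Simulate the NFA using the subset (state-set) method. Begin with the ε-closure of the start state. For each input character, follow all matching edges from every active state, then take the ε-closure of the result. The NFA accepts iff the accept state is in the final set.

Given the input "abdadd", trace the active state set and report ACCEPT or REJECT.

start: ε-closure({0}) = {0,2}
'a' @ 1: {3,4}
'b' @ 2: {5,6}
'd' @ 3: {1,2,7}  [accepting]
'a' @ 4: {3,4}
'd' @ 5: {5,6}
'd' @ 6: {1,2,7}  [accepting]
end set {1,2,7} — state 1 in

Answer: ACCEPT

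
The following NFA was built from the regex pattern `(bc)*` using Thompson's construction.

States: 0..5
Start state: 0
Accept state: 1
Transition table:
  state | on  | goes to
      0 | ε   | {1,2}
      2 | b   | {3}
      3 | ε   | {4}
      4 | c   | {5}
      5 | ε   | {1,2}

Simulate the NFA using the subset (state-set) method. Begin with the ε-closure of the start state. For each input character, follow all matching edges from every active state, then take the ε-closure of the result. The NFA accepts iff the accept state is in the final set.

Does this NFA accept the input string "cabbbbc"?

Answer: REJECT

Trace:
S₀ = ε-closure({0}) = {0,1,2}
'c' @ 1: {}  — state set empty
rest 'abbbbc' ignored (set empty)
end set {} — state 1 not in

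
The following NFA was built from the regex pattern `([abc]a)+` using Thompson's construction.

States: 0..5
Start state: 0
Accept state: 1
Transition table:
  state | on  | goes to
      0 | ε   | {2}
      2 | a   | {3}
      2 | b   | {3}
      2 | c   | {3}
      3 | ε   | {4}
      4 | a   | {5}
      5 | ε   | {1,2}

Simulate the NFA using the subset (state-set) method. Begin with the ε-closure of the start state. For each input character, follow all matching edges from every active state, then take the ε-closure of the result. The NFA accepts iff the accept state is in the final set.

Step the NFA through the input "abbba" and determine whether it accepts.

start: ε-closure({0}) = {0,2}
'a' @ 1: {3,4}
'b' @ 2: {}  — state set empty
rest 'bba' ignored (set empty)
final: {}; accept 1 not in set

Answer: REJECT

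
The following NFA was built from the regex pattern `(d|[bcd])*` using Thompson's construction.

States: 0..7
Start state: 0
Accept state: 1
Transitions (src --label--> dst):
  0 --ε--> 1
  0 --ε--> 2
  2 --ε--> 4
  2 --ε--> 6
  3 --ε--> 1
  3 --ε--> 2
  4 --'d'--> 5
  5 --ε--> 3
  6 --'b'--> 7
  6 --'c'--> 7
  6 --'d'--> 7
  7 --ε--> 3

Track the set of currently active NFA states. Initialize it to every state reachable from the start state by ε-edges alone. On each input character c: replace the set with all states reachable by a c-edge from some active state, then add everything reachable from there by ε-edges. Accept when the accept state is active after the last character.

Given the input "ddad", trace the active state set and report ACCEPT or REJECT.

Answer: REJECT

Steps:
start: ε-closure({0}) = {0,1,2,4,6}
'd' @ 1: {1,2,3,4,5,6,7}  [accepting]
'd' @ 2: {1,2,3,4,5,6,7}  [accepting]
'a' @ 3: {}  — state set empty
rest 'd' ignored (set empty)
final: {}; accept 1 not in set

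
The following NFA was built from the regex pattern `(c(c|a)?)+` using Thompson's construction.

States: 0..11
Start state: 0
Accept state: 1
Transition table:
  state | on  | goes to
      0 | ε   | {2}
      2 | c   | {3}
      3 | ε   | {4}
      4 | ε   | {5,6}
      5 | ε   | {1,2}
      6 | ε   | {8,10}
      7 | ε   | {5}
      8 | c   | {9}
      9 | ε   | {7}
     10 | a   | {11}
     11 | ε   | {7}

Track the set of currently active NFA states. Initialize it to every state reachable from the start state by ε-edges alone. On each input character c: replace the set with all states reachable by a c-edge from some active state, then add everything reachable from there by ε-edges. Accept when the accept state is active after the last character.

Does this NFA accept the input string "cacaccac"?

start: ε-closure({0}) = {0,2}
'c' @ 1: {1,2,3,4,5,6,8,10}  ✓accept
'a' @ 2: {1,2,5,7,11}  ✓accept
'c' @ 3: {1,2,3,4,5,6,8,10}  ✓accept
'a' @ 4: {1,2,5,7,11}  ✓accept
'c' @ 5: {1,2,3,4,5,6,8,10}  ✓accept
'c' @ 6: {1,2,3,4,5,6,7,8,9,10}  ✓accept
'a' @ 7: {1,2,5,7,11}  ✓accept
'c' @ 8: {1,2,3,4,5,6,8,10}  ✓accept
end set {1,2,3,4,5,6,8,10} — state 1 in

Answer: ACCEPT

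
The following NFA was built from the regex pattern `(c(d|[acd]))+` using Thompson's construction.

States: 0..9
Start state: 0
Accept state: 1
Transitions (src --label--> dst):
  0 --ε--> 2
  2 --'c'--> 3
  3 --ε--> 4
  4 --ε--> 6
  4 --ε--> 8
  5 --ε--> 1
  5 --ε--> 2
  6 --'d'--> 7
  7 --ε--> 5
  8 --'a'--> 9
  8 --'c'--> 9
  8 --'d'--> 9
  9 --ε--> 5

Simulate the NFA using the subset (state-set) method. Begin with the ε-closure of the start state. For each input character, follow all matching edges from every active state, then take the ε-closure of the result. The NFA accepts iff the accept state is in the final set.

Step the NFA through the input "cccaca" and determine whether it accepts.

initial (ε-close {0}): {0,2}
'c' @ 1: {3,4,6,8}
'c' @ 2: {1,2,5,9}  ✓accept
'c' @ 3: {3,4,6,8}
'a' @ 4: {1,2,5,9}  ✓accept
'c' @ 5: {3,4,6,8}
'a' @ 6: {1,2,5,9}  ✓accept
final: {1,2,5,9}; accept 1 in set

Answer: ACCEPT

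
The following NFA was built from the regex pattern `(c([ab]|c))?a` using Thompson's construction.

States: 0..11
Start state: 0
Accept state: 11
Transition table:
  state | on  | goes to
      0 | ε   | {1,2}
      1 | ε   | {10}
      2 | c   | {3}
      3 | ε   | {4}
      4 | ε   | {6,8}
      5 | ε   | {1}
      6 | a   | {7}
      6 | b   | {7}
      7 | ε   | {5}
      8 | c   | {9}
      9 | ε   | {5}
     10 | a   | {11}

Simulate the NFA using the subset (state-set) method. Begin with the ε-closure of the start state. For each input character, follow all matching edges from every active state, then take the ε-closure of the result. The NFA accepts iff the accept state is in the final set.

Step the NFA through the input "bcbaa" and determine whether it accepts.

initial (ε-close {0}): {0,1,2,10}
'b' @ 1: {}  — no active states
rest 'cbaa' ignored (set empty)
end set {} — state 11 not in

Answer: REJECT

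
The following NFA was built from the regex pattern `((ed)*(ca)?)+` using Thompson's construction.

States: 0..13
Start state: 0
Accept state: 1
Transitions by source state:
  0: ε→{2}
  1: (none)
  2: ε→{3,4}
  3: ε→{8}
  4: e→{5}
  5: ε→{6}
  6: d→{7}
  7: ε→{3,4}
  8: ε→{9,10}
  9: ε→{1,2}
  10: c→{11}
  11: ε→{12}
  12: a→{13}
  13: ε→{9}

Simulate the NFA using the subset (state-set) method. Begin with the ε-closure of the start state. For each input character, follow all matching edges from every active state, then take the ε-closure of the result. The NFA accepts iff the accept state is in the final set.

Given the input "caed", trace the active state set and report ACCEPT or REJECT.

start: ε-closure({0}) = {0,1,2,3,4,8,9,10}
'c' @ 1: {11,12}
'a' @ 2: {1,2,3,4,8,9,10,13}  [accepting]
'e' @ 3: {5,6}
'd' @ 4: {1,2,3,4,7,8,9,10}  [accepting]
end set {1,2,3,4,7,8,9,10} — state 1 in

Answer: ACCEPT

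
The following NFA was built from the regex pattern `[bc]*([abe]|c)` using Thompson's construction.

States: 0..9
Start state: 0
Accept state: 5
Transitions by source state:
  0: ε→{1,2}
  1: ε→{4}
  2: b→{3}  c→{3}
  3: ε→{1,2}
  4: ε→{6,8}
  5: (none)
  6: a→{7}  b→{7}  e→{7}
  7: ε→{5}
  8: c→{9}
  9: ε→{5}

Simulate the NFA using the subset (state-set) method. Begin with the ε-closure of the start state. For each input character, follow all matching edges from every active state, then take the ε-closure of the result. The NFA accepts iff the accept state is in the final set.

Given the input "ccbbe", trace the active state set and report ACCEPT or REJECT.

Answer: ACCEPT

Trace:
start: ε-closure({0}) = {0,1,2,4,6,8}
'c' @ 1: {1,2,3,4,5,6,8,9}  [accepting]
'c' @ 2: {1,2,3,4,5,6,8,9}  [accepting]
'b' @ 3: {1,2,3,4,5,6,7,8}  [accepting]
'b' @ 4: {1,2,3,4,5,6,7,8}  [accepting]
'e' @ 5: {5,7}  [accepting]
after full input: {5,7}  (accept=5 in)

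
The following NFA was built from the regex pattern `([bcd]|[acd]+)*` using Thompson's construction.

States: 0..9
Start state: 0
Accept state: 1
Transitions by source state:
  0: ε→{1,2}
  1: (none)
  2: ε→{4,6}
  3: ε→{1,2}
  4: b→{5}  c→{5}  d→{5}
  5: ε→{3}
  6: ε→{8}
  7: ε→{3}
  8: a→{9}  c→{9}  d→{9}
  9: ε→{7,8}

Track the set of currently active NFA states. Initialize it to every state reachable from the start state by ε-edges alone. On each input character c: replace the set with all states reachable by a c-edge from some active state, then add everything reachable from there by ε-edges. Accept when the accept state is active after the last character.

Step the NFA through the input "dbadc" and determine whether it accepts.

start: ε-closure({0}) = {0,1,2,4,6,8}
'd' @ 1: {1,2,3,4,5,6,7,8,9}  [accepting]
'b' @ 2: {1,2,3,4,5,6,8}  [accepting]
'a' @ 3: {1,2,3,4,6,7,8,9}  [accepting]
'd' @ 4: {1,2,3,4,5,6,7,8,9}  [accepting]
'c' @ 5: {1,2,3,4,5,6,7,8,9}  [accepting]
final: {1,2,3,4,5,6,7,8,9}; accept 1 in set

Answer: ACCEPT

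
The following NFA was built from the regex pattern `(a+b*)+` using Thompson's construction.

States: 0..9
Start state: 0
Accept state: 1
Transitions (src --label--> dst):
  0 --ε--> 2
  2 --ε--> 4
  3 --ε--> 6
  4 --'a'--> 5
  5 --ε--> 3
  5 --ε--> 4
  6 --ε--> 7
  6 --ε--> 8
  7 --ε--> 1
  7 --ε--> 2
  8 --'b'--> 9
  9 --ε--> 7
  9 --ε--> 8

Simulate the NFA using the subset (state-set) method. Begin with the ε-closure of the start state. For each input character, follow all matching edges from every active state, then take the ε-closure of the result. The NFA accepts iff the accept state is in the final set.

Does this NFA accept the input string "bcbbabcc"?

Answer: REJECT

Steps:
start: ε-closure({0}) = {0,2,4}
'b' @ 1: {}  — no active states
rest 'cbbabcc' ignored (set empty)
end set {} — state 1 not in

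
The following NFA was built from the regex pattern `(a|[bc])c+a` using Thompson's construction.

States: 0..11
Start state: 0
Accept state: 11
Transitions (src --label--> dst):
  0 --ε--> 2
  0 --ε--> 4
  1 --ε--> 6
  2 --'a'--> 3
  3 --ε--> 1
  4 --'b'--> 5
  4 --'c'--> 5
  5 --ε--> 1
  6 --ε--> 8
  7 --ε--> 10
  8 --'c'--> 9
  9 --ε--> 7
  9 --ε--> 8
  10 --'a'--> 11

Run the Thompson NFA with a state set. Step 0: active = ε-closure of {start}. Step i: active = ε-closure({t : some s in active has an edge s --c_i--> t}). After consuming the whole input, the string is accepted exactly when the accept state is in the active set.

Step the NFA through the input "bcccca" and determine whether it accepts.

start: ε-closure({0}) = {0,2,4}
'b' @ 1: {1,5,6,8}
'c' @ 2: {7,8,9,10}
'c' @ 3: {7,8,9,10}
'c' @ 4: {7,8,9,10}
'c' @ 5: {7,8,9,10}
'a' @ 6: {11}  (accept∈set)
after full input: {11}  (accept=11 in)

Answer: ACCEPT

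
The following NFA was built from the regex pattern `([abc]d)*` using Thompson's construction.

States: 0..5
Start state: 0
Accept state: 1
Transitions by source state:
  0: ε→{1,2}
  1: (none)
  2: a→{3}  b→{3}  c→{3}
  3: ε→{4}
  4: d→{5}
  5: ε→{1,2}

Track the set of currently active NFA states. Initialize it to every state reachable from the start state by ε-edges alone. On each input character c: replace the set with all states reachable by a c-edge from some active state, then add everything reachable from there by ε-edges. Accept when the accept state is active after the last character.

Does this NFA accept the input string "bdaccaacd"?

Answer: REJECT

Derivation:
initial (ε-close {0}): {0,1,2}
'b' @ 1: {3,4}
'd' @ 2: {1,2,5}  ✓accept
'a' @ 3: {3,4}
'c' @ 4: {}  — dead — no transitions
rest 'caacd' ignored (set empty)
after full input: {}  (accept=1 not in)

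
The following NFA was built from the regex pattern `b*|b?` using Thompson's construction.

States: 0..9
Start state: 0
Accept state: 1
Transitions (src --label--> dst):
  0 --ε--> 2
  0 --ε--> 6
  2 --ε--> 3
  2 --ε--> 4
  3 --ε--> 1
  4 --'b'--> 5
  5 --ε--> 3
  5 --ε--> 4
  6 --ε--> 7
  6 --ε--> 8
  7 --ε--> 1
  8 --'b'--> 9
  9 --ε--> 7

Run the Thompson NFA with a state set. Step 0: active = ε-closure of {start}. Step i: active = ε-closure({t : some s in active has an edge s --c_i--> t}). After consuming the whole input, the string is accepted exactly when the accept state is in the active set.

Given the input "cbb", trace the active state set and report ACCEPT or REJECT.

Answer: REJECT

Steps:
initial (ε-close {0}): {0,1,2,3,4,6,7,8}
'c' @ 1: {}  — dead — no transitions
rest 'bb' ignored (set empty)
end set {} — state 1 not in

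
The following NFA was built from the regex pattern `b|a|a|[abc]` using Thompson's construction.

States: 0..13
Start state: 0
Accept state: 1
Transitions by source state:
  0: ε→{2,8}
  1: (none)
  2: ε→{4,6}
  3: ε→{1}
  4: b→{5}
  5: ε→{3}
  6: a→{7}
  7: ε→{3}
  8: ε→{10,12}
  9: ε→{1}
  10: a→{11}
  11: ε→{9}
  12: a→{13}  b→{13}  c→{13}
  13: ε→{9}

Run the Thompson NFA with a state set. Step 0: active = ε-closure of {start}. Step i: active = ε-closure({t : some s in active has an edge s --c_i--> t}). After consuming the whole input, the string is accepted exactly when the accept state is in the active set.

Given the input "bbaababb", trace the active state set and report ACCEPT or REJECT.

Answer: REJECT

Derivation:
initial (ε-close {0}): {0,2,4,6,8,10,12}
'b' @ 1: {1,3,5,9,13}  [accepting]
'b' @ 2: {}  — dead — no transitions
rest 'aababb' ignored (set empty)
end set {} — state 1 not in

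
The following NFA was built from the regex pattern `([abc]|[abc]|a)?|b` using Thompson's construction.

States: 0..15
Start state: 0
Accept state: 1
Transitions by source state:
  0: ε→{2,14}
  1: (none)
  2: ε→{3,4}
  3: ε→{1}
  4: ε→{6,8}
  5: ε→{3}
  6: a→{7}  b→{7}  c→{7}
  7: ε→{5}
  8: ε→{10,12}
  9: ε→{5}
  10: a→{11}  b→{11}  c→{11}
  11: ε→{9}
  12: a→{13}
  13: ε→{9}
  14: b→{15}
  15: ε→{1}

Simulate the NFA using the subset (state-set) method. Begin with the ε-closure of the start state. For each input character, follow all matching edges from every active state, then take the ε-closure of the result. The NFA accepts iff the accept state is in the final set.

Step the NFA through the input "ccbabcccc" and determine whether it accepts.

S₀ = ε-closure({0}) = {0,1,2,3,4,6,8,10,12,14}
'c' @ 1: {1,3,5,7,9,11}  [accepting]
'c' @ 2: {}  — state set empty
rest 'babcccc' ignored (set empty)
final: {}; accept 1 not in set

Answer: REJECT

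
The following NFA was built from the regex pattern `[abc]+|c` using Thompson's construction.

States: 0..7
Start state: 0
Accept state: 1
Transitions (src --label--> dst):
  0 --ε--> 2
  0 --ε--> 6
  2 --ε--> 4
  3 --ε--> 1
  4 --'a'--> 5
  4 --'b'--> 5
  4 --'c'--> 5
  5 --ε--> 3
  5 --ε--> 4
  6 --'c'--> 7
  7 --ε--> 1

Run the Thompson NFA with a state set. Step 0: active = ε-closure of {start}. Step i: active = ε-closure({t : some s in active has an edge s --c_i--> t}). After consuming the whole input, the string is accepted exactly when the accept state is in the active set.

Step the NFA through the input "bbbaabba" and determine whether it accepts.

start: ε-closure({0}) = {0,2,4,6}
'b' @ 1: {1,3,4,5}  ✓accept
'b' @ 2: {1,3,4,5}  ✓accept
'b' @ 3: {1,3,4,5}  ✓accept
'a' @ 4: {1,3,4,5}  ✓accept
'a' @ 5: {1,3,4,5}  ✓accept
'b' @ 6: {1,3,4,5}  ✓accept
'b' @ 7: {1,3,4,5}  ✓accept
'a' @ 8: {1,3,4,5}  ✓accept
after full input: {1,3,4,5}  (accept=1 in)

Answer: ACCEPT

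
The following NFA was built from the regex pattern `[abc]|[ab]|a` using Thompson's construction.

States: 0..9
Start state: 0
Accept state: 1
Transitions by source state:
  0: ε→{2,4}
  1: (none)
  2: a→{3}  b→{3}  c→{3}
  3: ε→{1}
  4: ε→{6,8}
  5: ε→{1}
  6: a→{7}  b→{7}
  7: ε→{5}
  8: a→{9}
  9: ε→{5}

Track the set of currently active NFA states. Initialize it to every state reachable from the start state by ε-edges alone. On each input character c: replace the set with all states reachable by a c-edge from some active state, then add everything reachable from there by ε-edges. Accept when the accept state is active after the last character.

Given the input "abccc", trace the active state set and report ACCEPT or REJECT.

S₀ = ε-closure({0}) = {0,2,4,6,8}
'a' @ 1: {1,3,5,7,9}  ✓accept
'b' @ 2: {}  — state set empty
rest 'ccc' ignored (set empty)
after full input: {}  (accept=1 not in)

Answer: REJECT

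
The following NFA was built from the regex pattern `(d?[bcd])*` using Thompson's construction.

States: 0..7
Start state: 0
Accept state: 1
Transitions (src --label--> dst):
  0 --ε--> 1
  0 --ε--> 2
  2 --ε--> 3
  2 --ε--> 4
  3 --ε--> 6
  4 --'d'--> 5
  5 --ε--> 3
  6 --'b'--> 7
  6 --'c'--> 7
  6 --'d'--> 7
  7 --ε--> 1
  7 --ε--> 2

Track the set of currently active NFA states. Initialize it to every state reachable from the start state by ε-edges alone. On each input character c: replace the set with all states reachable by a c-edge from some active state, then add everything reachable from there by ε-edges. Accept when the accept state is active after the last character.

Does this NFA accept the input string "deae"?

Answer: REJECT

Trace:
start: ε-closure({0}) = {0,1,2,3,4,6}
'd' @ 1: {1,2,3,4,5,6,7}  ✓accept
'e' @ 2: {}  — dead — no transitions
rest 'ae' ignored (set empty)
end set {} — state 1 not in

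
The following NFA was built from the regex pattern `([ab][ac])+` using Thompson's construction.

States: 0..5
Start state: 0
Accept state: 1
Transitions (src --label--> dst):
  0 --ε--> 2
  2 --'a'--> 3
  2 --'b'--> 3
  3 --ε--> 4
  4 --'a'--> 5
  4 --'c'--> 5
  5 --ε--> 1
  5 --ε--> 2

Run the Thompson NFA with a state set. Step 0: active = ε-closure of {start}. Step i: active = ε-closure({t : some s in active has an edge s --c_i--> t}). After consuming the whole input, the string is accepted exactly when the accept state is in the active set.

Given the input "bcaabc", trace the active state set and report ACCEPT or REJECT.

Answer: ACCEPT

Derivation:
initial (ε-close {0}): {0,2}
'b' @ 1: {3,4}
'c' @ 2: {1,2,5}  ✓accept
'a' @ 3: {3,4}
'a' @ 4: {1,2,5}  ✓accept
'b' @ 5: {3,4}
'c' @ 6: {1,2,5}  ✓accept
end set {1,2,5} — state 1 in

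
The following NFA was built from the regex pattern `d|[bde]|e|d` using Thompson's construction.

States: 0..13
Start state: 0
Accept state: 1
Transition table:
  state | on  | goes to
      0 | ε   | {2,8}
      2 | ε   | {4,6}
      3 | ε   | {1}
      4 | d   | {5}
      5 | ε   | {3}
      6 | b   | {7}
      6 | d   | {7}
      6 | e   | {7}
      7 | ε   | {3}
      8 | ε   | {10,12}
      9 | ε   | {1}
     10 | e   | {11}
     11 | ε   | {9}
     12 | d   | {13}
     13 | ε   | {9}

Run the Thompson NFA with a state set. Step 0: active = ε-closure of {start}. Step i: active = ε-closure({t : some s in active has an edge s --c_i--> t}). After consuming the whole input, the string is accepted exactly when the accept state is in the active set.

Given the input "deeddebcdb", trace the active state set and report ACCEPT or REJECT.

Answer: REJECT

Steps:
start: ε-closure({0}) = {0,2,4,6,8,10,12}
'd' @ 1: {1,3,5,7,9,13}  [accepting]
'e' @ 2: {}  — no active states
rest 'eddebcdb' ignored (set empty)
after full input: {}  (accept=1 not in)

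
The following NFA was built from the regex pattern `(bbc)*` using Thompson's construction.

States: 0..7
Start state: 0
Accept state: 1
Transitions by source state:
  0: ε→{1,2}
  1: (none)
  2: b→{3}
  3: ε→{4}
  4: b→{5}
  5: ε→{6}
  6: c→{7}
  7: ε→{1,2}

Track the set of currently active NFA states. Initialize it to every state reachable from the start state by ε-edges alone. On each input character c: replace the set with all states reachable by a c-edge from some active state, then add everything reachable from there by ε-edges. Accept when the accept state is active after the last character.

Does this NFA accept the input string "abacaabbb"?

Answer: REJECT

Derivation:
start: ε-closure({0}) = {0,1,2}
'a' @ 1: {}  — dead — no transitions
rest 'bacaabbb' ignored (set empty)
end set {} — state 1 not in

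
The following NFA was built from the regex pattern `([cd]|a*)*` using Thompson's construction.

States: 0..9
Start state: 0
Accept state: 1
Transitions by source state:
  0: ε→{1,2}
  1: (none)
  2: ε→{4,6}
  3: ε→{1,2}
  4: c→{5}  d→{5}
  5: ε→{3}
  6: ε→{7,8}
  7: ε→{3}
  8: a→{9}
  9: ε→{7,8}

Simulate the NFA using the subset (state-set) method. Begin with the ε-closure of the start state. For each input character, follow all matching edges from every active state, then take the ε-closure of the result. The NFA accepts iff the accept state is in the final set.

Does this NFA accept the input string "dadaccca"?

S₀ = ε-closure({0}) = {0,1,2,3,4,6,7,8}
'd' @ 1: {1,2,3,4,5,6,7,8}  (accept∈set)
'a' @ 2: {1,2,3,4,6,7,8,9}  (accept∈set)
'd' @ 3: {1,2,3,4,5,6,7,8}  (accept∈set)
'a' @ 4: {1,2,3,4,6,7,8,9}  (accept∈set)
'c' @ 5: {1,2,3,4,5,6,7,8}  (accept∈set)
'c' @ 6: {1,2,3,4,5,6,7,8}  (accept∈set)
'c' @ 7: {1,2,3,4,5,6,7,8}  (accept∈set)
'a' @ 8: {1,2,3,4,6,7,8,9}  (accept∈set)
end set {1,2,3,4,6,7,8,9} — state 1 in

Answer: ACCEPT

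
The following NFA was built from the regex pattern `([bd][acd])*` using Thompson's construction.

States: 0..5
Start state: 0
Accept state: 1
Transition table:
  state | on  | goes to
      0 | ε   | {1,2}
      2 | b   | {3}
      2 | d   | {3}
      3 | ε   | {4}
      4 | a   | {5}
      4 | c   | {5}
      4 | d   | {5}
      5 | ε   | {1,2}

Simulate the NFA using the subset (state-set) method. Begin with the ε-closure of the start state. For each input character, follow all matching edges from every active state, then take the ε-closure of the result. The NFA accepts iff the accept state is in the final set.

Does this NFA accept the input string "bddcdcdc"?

S₀ = ε-closure({0}) = {0,1,2}
'b' @ 1: {3,4}
'd' @ 2: {1,2,5}  (accept∈set)
'd' @ 3: {3,4}
'c' @ 4: {1,2,5}  (accept∈set)
'd' @ 5: {3,4}
'c' @ 6: {1,2,5}  (accept∈set)
'd' @ 7: {3,4}
'c' @ 8: {1,2,5}  (accept∈set)
after full input: {1,2,5}  (accept=1 in)

Answer: ACCEPT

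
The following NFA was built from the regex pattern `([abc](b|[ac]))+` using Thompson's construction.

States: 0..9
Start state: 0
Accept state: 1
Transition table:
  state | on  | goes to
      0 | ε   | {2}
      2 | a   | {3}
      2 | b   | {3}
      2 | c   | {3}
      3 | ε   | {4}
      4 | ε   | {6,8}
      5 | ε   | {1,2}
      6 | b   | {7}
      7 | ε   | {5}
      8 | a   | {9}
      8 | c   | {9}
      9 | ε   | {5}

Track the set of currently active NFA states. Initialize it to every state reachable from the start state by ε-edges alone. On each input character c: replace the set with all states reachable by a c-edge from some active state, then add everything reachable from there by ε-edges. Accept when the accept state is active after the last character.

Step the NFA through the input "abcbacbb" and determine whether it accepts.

Answer: ACCEPT

Derivation:
S₀ = ε-closure({0}) = {0,2}
'a' @ 1: {3,4,6,8}
'b' @ 2: {1,2,5,7}  (accept∈set)
'c' @ 3: {3,4,6,8}
'b' @ 4: {1,2,5,7}  (accept∈set)
'a' @ 5: {3,4,6,8}
'c' @ 6: {1,2,5,9}  (accept∈set)
'b' @ 7: {3,4,6,8}
'b' @ 8: {1,2,5,7}  (accept∈set)
after full input: {1,2,5,7}  (accept=1 in)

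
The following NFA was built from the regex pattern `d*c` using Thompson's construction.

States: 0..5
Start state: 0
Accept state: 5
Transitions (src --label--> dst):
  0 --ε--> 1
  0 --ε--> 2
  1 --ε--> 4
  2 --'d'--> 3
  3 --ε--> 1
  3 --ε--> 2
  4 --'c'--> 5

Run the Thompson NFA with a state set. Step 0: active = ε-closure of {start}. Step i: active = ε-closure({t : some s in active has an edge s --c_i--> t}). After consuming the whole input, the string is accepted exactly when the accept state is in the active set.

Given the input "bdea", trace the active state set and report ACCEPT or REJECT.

initial (ε-close {0}): {0,1,2,4}
'b' @ 1: {}  — no active states
rest 'dea' ignored (set empty)
after full input: {}  (accept=5 not in)

Answer: REJECT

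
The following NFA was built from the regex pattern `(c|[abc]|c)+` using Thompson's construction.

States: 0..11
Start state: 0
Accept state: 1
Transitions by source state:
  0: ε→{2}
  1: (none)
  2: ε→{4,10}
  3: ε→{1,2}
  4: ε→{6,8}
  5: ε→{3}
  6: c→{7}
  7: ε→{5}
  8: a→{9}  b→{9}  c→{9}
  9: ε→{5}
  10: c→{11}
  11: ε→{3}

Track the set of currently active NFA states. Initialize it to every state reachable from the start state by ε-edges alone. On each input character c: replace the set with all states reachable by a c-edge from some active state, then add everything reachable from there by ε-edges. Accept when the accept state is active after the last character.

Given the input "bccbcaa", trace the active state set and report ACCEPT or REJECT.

Answer: ACCEPT

Steps:
start: ε-closure({0}) = {0,2,4,6,8,10}
'b' @ 1: {1,2,3,4,5,6,8,9,10}  (accept∈set)
'c' @ 2: {1,2,3,4,5,6,7,8,9,10,11}  (accept∈set)
'c' @ 3: {1,2,3,4,5,6,7,8,9,10,11}  (accept∈set)
'b' @ 4: {1,2,3,4,5,6,8,9,10}  (accept∈set)
'c' @ 5: {1,2,3,4,5,6,7,8,9,10,11}  (accept∈set)
'a' @ 6: {1,2,3,4,5,6,8,9,10}  (accept∈set)
'a' @ 7: {1,2,3,4,5,6,8,9,10}  (accept∈set)
end set {1,2,3,4,5,6,8,9,10} — state 1 in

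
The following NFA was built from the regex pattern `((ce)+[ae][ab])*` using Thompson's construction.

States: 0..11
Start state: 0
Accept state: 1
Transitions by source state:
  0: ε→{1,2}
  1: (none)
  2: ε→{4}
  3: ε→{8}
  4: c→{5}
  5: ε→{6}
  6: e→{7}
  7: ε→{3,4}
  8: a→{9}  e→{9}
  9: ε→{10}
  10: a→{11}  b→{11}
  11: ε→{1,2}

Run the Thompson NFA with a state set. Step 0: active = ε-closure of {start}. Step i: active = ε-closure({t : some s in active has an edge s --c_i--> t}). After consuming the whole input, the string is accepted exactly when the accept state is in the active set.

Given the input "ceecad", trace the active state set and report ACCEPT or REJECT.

initial (ε-close {0}): {0,1,2,4}
'c' @ 1: {5,6}
'e' @ 2: {3,4,7,8}
'e' @ 3: {9,10}
'c' @ 4: {}  — state set empty
rest 'ad' ignored (set empty)
end set {} — state 1 not in

Answer: REJECT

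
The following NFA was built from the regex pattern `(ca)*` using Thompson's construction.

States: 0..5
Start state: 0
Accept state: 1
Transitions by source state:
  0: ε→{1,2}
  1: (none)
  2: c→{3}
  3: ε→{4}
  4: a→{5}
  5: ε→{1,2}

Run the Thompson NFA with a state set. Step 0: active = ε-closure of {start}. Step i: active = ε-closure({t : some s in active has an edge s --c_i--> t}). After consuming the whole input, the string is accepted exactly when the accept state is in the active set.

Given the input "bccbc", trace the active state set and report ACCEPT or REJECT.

Answer: REJECT

Steps:
initial (ε-close {0}): {0,1,2}
'b' @ 1: {}  — dead — no transitions
rest 'ccbc' ignored (set empty)
after full input: {}  (accept=1 not in)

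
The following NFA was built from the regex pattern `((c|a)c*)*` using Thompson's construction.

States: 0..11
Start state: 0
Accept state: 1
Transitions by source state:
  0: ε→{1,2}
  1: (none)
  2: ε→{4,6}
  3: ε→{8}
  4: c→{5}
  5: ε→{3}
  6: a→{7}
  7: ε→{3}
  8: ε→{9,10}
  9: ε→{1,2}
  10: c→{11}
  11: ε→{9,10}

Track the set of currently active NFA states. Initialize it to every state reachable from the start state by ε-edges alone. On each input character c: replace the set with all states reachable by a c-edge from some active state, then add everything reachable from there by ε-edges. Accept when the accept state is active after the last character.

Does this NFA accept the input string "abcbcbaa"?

S₀ = ε-closure({0}) = {0,1,2,4,6}
'a' @ 1: {1,2,3,4,6,7,8,9,10}  (accept∈set)
'b' @ 2: {}  — state set empty
rest 'cbcbaa' ignored (set empty)
after full input: {}  (accept=1 not in)

Answer: REJECT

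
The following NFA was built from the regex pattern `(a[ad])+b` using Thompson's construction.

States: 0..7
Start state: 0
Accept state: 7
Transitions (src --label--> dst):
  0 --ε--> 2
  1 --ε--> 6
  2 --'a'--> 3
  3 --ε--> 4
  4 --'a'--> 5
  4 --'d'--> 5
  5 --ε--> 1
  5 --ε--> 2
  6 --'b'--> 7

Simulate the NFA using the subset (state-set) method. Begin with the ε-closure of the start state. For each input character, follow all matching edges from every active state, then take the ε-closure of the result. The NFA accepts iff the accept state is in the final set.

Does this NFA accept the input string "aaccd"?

initial (ε-close {0}): {0,2}
'a' @ 1: {3,4}
'a' @ 2: {1,2,5,6}
'c' @ 3: {}  — no active states
rest 'cd' ignored (set empty)
final: {}; accept 7 not in set

Answer: REJECT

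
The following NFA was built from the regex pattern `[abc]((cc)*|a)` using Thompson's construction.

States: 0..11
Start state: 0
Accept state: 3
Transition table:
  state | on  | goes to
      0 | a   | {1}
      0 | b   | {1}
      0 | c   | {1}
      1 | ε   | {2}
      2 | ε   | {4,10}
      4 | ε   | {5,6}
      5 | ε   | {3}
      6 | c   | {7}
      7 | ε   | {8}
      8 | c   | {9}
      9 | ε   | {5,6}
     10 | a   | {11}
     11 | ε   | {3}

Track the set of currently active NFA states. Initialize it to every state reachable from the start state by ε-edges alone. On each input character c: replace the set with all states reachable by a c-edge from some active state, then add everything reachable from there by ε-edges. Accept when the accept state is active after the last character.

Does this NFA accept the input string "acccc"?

Answer: ACCEPT

Derivation:
initial (ε-close {0}): {0}
'a' @ 1: {1,2,3,4,5,6,10}  ✓accept
'c' @ 2: {7,8}
'c' @ 3: {3,5,6,9}  ✓accept
'c' @ 4: {7,8}
'c' @ 5: {3,5,6,9}  ✓accept
end set {3,5,6,9} — state 3 in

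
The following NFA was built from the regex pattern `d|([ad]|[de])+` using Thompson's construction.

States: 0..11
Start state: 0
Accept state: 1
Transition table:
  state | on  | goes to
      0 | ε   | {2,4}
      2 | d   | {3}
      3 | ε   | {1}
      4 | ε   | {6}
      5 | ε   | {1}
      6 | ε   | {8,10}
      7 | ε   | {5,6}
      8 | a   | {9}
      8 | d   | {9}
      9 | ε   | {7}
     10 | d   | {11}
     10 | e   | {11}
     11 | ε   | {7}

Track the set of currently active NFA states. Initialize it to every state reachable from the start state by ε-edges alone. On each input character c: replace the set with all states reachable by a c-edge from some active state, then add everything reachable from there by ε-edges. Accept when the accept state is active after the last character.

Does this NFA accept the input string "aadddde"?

S₀ = ε-closure({0}) = {0,2,4,6,8,10}
'a' @ 1: {1,5,6,7,8,9,10}  ✓accept
'a' @ 2: {1,5,6,7,8,9,10}  ✓accept
'd' @ 3: {1,5,6,7,8,9,10,11}  ✓accept
'd' @ 4: {1,5,6,7,8,9,10,11}  ✓accept
'd' @ 5: {1,5,6,7,8,9,10,11}  ✓accept
'd' @ 6: {1,5,6,7,8,9,10,11}  ✓accept
'e' @ 7: {1,5,6,7,8,10,11}  ✓accept
after full input: {1,5,6,7,8,10,11}  (accept=1 in)

Answer: ACCEPT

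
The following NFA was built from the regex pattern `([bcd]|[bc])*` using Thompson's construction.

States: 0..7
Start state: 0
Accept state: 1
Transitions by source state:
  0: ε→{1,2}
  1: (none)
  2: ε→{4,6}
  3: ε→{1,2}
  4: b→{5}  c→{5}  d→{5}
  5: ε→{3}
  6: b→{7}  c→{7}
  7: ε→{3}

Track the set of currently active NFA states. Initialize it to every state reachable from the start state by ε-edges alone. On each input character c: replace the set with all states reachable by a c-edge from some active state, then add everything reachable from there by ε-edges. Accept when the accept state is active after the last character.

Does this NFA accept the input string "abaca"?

initial (ε-close {0}): {0,1,2,4,6}
'a' @ 1: {}  — no active states
rest 'baca' ignored (set empty)
after full input: {}  (accept=1 not in)

Answer: REJECT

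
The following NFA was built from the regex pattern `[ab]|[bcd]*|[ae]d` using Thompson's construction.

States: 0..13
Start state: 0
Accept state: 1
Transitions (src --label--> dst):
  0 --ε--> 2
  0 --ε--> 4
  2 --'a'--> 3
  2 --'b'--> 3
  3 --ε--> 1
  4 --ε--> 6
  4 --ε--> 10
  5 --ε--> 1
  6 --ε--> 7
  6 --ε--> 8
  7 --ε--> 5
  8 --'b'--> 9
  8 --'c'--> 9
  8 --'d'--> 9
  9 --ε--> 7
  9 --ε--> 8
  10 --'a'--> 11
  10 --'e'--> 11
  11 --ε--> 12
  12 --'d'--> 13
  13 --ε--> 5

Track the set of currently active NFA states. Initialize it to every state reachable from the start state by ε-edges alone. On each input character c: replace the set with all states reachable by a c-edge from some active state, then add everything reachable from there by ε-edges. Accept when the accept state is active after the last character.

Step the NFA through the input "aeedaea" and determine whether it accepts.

Answer: REJECT

Trace:
initial (ε-close {0}): {0,1,2,4,5,6,7,8,10}
'a' @ 1: {1,3,11,12}  (accept∈set)
'e' @ 2: {}  — state set empty
rest 'edaea' ignored (set empty)
after full input: {}  (accept=1 not in)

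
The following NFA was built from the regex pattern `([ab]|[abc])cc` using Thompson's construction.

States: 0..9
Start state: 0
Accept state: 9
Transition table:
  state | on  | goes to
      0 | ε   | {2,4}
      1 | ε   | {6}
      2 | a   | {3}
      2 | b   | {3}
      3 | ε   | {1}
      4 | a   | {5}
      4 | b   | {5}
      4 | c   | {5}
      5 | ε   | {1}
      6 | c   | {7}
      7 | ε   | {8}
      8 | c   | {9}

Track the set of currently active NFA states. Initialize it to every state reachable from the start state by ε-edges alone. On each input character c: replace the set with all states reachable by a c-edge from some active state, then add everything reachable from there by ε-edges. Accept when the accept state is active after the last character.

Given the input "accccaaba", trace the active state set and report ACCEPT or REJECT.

start: ε-closure({0}) = {0,2,4}
'a' @ 1: {1,3,5,6}
'c' @ 2: {7,8}
'c' @ 3: {9}  ✓accept
'c' @ 4: {}  — dead — no transitions
rest 'caaba' ignored (set empty)
after full input: {}  (accept=9 not in)

Answer: REJECT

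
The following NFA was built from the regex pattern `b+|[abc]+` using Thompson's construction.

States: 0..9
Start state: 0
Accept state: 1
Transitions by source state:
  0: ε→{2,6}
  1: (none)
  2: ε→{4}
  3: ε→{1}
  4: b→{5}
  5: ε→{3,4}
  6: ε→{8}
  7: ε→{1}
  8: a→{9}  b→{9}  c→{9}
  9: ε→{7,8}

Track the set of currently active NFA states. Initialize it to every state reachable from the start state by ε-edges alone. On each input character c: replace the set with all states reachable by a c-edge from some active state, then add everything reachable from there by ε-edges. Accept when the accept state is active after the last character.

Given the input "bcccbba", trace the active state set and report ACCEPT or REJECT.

start: ε-closure({0}) = {0,2,4,6,8}
'b' @ 1: {1,3,4,5,7,8,9}  ✓accept
'c' @ 2: {1,7,8,9}  ✓accept
'c' @ 3: {1,7,8,9}  ✓accept
'c' @ 4: {1,7,8,9}  ✓accept
'b' @ 5: {1,7,8,9}  ✓accept
'b' @ 6: {1,7,8,9}  ✓accept
'a' @ 7: {1,7,8,9}  ✓accept
final: {1,7,8,9}; accept 1 in set

Answer: ACCEPT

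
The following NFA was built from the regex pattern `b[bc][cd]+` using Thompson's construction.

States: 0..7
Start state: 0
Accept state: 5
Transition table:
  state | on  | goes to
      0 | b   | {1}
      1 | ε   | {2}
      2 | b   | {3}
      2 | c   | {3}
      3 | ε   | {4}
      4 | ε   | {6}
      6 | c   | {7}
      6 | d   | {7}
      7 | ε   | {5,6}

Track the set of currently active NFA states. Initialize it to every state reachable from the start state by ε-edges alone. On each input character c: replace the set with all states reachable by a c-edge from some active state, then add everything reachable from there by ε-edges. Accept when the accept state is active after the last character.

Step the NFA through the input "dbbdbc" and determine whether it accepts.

initial (ε-close {0}): {0}
'd' @ 1: {}  — state set empty
rest 'bbdbc' ignored (set empty)
end set {} — state 5 not in

Answer: REJECT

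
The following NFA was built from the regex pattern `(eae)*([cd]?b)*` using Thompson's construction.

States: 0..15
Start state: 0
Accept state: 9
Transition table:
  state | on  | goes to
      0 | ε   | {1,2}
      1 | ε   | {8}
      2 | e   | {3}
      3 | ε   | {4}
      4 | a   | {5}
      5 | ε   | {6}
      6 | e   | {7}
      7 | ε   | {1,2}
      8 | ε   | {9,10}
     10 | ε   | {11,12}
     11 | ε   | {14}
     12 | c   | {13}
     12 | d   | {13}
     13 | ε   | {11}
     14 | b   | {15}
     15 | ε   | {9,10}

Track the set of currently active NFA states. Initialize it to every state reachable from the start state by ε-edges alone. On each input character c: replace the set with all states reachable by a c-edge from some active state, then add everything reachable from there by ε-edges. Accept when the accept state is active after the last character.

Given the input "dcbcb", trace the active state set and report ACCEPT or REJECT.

Answer: REJECT

Trace:
start: ε-closure({0}) = {0,1,2,8,9,10,11,12,14}
'd' @ 1: {11,13,14}
'c' @ 2: {}  — dead — no transitions
rest 'bcb' ignored (set empty)
end set {} — state 9 not in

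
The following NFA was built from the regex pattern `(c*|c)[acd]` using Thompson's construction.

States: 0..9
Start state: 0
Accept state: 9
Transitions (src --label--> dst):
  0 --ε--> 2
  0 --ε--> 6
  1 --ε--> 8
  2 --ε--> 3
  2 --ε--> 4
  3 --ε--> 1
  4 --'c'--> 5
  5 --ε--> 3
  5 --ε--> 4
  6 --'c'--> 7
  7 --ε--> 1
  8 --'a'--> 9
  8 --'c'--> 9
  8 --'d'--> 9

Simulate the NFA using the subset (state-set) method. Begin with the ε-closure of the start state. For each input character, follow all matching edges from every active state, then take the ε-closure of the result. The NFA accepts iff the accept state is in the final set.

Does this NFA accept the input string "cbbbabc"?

start: ε-closure({0}) = {0,1,2,3,4,6,8}
'c' @ 1: {1,3,4,5,7,8,9}  ✓accept
'b' @ 2: {}  — state set empty
rest 'bbabc' ignored (set empty)
final: {}; accept 9 not in set

Answer: REJECT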